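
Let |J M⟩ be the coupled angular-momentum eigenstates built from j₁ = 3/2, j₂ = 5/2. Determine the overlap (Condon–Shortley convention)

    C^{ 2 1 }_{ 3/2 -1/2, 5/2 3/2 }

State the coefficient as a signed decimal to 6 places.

+0.154303

j₁+j₂−J=2  J+j₁−j₂=1  J−j₁+j₂=3  j₁+j₂+J+1=7
(j₁±m₁, j₂±m₂, J±M) = (1,2,4,1,3,1)
P² = 24/7
sum k=1..2:
  [1] −1/6 = -1/6
  [2] +1/4 = 1/4
S = 1/12
C² = P²·S² = 1/42 ; C = +0.154303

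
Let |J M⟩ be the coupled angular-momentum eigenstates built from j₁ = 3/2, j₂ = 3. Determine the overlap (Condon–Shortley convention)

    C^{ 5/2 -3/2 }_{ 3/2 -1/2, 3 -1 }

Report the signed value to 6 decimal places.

-0.591608

j₁+j₂−J=2  J+j₁−j₂=1  J−j₁+j₂=4  j₁+j₂+J+1=8
(j₁±m₁, j₂±m₂, J±M) = (1,2,2,4,1,4)
P² = 576/35
sum k=1..2:
  [1] −1/6 = -1/6
  [2] +1/48 = 1/48
S = -7/48
C² = P²·S² = 7/20 ; C = -0.591608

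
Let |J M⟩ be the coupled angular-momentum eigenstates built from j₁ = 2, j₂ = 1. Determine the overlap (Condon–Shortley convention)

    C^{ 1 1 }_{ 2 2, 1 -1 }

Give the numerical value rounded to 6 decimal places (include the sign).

j₁+j₂−J=2  J+j₁−j₂=2  J−j₁+j₂=0  j₁+j₂+J+1=5
(j₁±m₁, j₂±m₂, J±M) = (4,0,0,2,2,0)
P² = 48/5
sum k=0..0:
  [0] +1/4 = 1/4
S = 1/4
C² = P²·S² = 3/5 ; C = +0.774597

+0.774597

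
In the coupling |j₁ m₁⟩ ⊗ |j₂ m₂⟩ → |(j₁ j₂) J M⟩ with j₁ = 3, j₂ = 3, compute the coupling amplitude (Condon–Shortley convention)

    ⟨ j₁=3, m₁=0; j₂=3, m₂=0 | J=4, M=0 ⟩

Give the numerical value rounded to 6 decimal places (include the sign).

−√(18/77) ≈ -0.483494

j₁+j₂−J=2  J+j₁−j₂=4  J−j₁+j₂=4  j₁+j₂+J+1=11
(j₁±m₁, j₂±m₂, J±M) = (3,3,3,3,4,4)
P² = 373248/1925
sum k=0..2:
  [0] +1/72 = 1/72
  [1] −1/16 = -1/16
  [2] +1/72 = 1/72
S = -5/144
C² = P²·S² = 18/77 ; C = -0.483494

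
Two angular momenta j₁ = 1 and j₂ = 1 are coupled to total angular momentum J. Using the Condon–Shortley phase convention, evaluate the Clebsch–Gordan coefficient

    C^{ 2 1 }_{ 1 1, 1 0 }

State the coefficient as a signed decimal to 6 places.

+0.707107

j₁+j₂−J=0  J+j₁−j₂=2  J−j₁+j₂=2  j₁+j₂+J+1=5
(j₁±m₁, j₂±m₂, J±M) = (2,0,1,1,3,1)
P² = 2
sum k=0..0:
  [0] +1/2 = 1/2
S = 1/2
C² = P²·S² = 1/2 ; C = +0.707107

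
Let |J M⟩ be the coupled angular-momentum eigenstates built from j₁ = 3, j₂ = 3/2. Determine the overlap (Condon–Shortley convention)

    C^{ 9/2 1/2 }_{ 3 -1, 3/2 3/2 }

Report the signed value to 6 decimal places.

+√(5/42) ≈ +0.345033

triangle: 0!·6!·3!/10! = 4320/3628800
(j±m)!: 2!·4!·3!·0!·5!·4! = 829440
prefactor² = (2J+1)·Δ·N² = 69120/7
  k=0: +1/(0!·0!·4!·3!·2!·0!) = 1/288
Σ = 1/288  ⇒  CG² = 69120/7·1/288² = 5/42
CG = +√(5/42) = +0.345033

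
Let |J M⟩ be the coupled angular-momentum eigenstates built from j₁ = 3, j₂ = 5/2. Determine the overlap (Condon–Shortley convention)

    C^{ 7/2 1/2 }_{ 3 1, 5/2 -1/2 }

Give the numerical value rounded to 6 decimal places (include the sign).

-0.125988  (= −√(1/63))

√[8·2!4!3!/10! · 4!2!2!3!4!3!] = √(9216/175)
  +(−1)^0/∏(0,2,2,2,2,1)! = 1/16  (running 1/16)
  +(−1)^1/∏(1,1,1,1,3,2)! = -1/12  (running -1/48)
  +(−1)^2/∏(2,0,0,0,4,3)! = 1/288  (running -5/288)
⟨..|..⟩ = √(9216/175)·(-5/288) = -0.125988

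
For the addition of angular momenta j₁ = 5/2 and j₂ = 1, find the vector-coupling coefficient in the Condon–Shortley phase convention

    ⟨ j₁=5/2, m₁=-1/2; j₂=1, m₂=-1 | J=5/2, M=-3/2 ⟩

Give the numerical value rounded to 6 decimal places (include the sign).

+√(16/35) ≈ +0.676123

triangle: 1!·4!·1!/7! = 24/5040
(j±m)!: 2!·3!·0!·2!·1!·4! = 576
prefactor² = (2J+1)·Δ·N² = 576/35
  k=0: +1/(0!·1!·3!·0!·1!·1!) = 1/6
Σ = 1/6  ⇒  CG² = 576/35·1/6² = 16/35
CG = +√(16/35) = +0.676123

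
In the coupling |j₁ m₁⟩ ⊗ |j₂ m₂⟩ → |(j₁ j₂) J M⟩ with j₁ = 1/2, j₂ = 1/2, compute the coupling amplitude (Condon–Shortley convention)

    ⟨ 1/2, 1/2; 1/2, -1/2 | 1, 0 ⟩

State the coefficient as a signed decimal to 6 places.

+√(1/2) = +0.707107

triangle: 0!×1!×1!/3! = 1/6
(j±m)!: 1!×0!×0!×1!×1!×1! = 1
prefactor² = (2J+1)×Δ×N² = 1/2
  k=0: +1/(0!×0!×0!×0!×1!×1!) = 1
Σ = 1  ⇒  CG² = 1/2×1² = 1/2
CG = +√(1/2) = +0.707107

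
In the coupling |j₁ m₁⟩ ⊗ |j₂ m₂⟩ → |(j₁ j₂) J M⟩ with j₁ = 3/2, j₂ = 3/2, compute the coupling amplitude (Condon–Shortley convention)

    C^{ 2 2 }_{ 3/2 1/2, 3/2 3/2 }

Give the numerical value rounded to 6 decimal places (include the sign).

-0.707107

triangle: 1!×2!×2!/6! = 4/720
(j±m)!: 2!×1!×3!×0!×4!×0! = 288
prefactor² = (2J+1)×Δ×N² = 8
  k=1: −1/(1!×0!×0!×2!×2!×0!) = -1/4
Σ = -1/4  ⇒  CG² = 8×(-1/4)² = 1/2
CG = −√(1/2) = -0.707107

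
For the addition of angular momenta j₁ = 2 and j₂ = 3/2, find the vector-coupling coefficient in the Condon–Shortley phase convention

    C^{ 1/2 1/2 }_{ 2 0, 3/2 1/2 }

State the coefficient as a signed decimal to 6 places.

j₁+j₂−J=3  J+j₁−j₂=1  J−j₁+j₂=0  j₁+j₂+J+1=5
(j₁±m₁, j₂±m₂, J±M) = (2,2,2,1,1,0)
P² = 4/5
sum k=2..2:
  [2] +1/2 = 1/2
S = 1/2
C² = P²·S² = 1/5 ; C = +0.447214

+0.447214  (= +√(1/5))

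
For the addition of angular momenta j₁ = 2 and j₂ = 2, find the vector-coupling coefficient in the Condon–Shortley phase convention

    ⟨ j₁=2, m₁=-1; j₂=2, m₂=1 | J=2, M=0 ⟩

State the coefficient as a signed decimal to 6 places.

+0.267261

j₁+j₂−J=2  J+j₁−j₂=2  J−j₁+j₂=2  j₁+j₂+J+1=7
(j₁±m₁, j₂±m₂, J±M) = (1,3,3,1,2,2)
P² = 8/7
sum k=1..2:
  [1] −1/4 = -1/4
  [2] +1/2 = 1/2
S = 1/4
C² = P²·S² = 1/14 ; C = +0.267261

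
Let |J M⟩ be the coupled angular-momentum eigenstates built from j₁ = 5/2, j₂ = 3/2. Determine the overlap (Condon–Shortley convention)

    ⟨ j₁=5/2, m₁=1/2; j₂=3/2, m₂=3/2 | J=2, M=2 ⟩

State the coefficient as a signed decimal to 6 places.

triangle: 2!*3!*1!/7! = 12/5040
(j±m)!: 3!*2!*3!*0!*4!*0! = 1728
prefactor² = (2J+1)*Δ*N² = 144/7
  k=2: +1/(2!*0!*0!*1!*3!*0!) = 1/12
Σ = 1/12  ⇒  CG² = 144/7*1/12² = 1/7
CG = +√(1/7) = +0.377964

+0.377964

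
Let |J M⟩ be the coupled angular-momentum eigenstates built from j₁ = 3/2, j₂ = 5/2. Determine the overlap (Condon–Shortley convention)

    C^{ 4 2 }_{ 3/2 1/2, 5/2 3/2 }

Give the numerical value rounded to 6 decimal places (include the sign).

j₁+j₂−J=0  J+j₁−j₂=3  J−j₁+j₂=5  j₁+j₂+J+1=9
(j₁±m₁, j₂±m₂, J±M) = (2,1,4,1,6,2)
P² = 8640/7
sum k=0..0:
  [0] +1/48 = 1/48
S = 1/48
C² = P²·S² = 15/28 ; C = +0.731925

+√(15/28) ≈ +0.731925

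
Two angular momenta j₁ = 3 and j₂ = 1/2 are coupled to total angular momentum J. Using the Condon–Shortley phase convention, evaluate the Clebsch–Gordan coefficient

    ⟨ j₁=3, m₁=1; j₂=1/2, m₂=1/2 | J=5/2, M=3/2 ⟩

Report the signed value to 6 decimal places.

-0.534522

j₁+j₂−J=1  J+j₁−j₂=5  J−j₁+j₂=0  j₁+j₂+J+1=7
(j₁±m₁, j₂±m₂, J±M) = (4,2,1,0,4,1)
P² = 1152/7
sum k=1..1:
  [1] −1/24 = -1/24
S = -1/24
C² = P²·S² = 2/7 ; C = -0.534522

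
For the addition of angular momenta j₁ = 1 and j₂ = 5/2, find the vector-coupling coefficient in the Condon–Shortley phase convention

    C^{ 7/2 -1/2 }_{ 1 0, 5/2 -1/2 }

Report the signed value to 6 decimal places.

+√(4/7) = +0.755929

j₁+j₂−J=0  J+j₁−j₂=2  J−j₁+j₂=5  j₁+j₂+J+1=8
(j₁±m₁, j₂±m₂, J±M) = (1,1,2,3,3,4)
P² = 576/7
sum k=0..0:
  [0] +1/12 = 1/12
S = 1/12
C² = P²·S² = 4/7 ; C = +0.755929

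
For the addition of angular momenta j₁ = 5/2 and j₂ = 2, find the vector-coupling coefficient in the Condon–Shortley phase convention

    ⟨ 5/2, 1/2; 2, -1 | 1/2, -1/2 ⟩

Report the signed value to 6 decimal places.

−√(2/15) ≈ -0.365148

triangle: 4!×1!×0!/6! = 24/720
(j±m)!: 3!×2!×1!×3!×0!×1! = 72
prefactor² = (2J+1)×Δ×N² = 24/5
  k=1: −1/(1!×3!×1!×0!×0!×0!) = -1/6
Σ = -1/6  ⇒  CG² = 24/5×(-1/6)² = 2/15
CG = −√(2/15) = -0.365148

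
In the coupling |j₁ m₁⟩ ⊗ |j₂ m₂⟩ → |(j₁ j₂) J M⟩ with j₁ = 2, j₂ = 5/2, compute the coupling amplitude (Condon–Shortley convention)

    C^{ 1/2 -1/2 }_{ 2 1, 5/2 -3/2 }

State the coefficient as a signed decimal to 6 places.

√[2·4!0!1!/6! · 3!1!1!4!0!1!] = √(48/5)
  +(−1)^1/∏(1,3,0,0,0,1)! = -1/6  (running -1/6)
⟨..|..⟩ = √(48/5)·(-1/6) = -0.516398

-0.516398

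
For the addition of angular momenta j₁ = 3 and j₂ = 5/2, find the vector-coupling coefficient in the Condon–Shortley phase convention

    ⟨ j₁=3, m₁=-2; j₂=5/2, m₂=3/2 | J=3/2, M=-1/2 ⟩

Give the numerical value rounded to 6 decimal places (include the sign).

j₁+j₂−J=4  J+j₁−j₂=2  J−j₁+j₂=1  j₁+j₂+J+1=8
(j₁±m₁, j₂±m₂, J±M) = (1,5,4,1,1,2)
P² = 192/7
sum k=3..4:
  [3] −1/12 = -1/12
  [4] +1/24 = 1/24
S = -1/24
C² = P²·S² = 1/21 ; C = -0.218218

−√(1/21) = -0.218218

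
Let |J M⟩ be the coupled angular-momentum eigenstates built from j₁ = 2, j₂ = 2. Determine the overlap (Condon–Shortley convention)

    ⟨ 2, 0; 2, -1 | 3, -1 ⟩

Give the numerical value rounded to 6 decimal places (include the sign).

triangle: 1!·3!·3!/8! = 36/40320
(j±m)!: 2!·2!·1!·3!·2!·4! = 1152
prefactor² = (2J+1)·Δ·N² = 36/5
  k=0: +1/(0!·1!·2!·1!·1!·2!) = 1/4
  k=1: −1/(1!·0!·1!·0!·2!·3!) = -1/12
Σ = 1/6  ⇒  CG² = 36/5·1/6² = 1/5
CG = +√(1/5) = +0.447214

+√(1/5) ≈ +0.447214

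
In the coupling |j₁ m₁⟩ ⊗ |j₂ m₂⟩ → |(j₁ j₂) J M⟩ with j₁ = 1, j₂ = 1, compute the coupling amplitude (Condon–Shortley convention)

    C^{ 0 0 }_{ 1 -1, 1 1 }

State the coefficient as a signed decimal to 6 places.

+0.577350

√[1·2!0!0!/3! · 0!2!2!0!0!0!] = √(4/3)
  +(−1)^2/∏(2,0,0,0,0,0)! = 1/2  (running 1/2)
⟨..|..⟩ = √(4/3)·(1/2) = +0.577350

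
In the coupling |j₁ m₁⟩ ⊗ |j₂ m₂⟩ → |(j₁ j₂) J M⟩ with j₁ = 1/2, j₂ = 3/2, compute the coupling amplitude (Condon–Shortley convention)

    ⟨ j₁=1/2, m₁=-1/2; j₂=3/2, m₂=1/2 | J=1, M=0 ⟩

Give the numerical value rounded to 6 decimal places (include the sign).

√[3·1!0!2!/4! · 0!1!2!1!1!1!] = √(1/2)
  +(−1)^1/∏(1,0,0,1,0,1)! = -1  (running -1)
⟨..|..⟩ = √(1/2)·(-1) = -0.707107

−√(1/2) = -0.707107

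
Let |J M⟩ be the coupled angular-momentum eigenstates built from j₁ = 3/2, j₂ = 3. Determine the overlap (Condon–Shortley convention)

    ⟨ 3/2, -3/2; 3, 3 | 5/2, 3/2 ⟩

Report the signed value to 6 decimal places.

+0.566947  (= +√(9/28))

√[6·2!1!4!/8! · 0!3!6!0!4!1!] = √(5184/7)
  +(−1)^2/∏(2,0,1,4,0,0)! = 1/48  (running 1/48)
⟨..|..⟩ = √(5184/7)·(1/48) = +0.566947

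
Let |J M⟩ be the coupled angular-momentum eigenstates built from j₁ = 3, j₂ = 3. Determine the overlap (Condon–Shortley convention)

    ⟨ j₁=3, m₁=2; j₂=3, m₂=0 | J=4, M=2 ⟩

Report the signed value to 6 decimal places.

+0.139573

triangle: 2!·4!·4!/11! = 1152/39916800
(j±m)!: 5!·1!·3!·3!·6!·2! = 6220800
prefactor² = (2J+1)·Δ·N² = 124416/77
  k=0: +1/(0!·2!·1!·3!·3!·1!) = 1/72
  k=1: −1/(1!·1!·0!·2!·4!·2!) = -1/96
Σ = 1/288  ⇒  CG² = 124416/77·1/288² = 3/154
CG = +√(3/154) = +0.139573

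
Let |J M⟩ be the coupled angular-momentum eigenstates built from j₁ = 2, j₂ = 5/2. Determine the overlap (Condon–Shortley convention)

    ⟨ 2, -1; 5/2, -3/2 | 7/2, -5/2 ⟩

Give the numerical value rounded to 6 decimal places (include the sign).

+0.125988  (= +√(1/63))

j₁+j₂−J=1  J+j₁−j₂=3  J−j₁+j₂=4  j₁+j₂+J+1=9
(j₁±m₁, j₂±m₂, J±M) = (1,3,1,4,1,6)
P² = 2304/7
sum k=0..1:
  [0] +1/36 = 1/36
  [1] −1/48 = -1/48
S = 1/144
C² = P²·S² = 1/63 ; C = +0.125988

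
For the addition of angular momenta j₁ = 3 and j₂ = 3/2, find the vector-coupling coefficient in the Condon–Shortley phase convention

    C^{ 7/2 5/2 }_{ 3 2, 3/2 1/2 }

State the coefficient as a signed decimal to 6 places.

triangle: 1!×5!×2!/9! = 240/362880
(j±m)!: 5!×1!×2!×1!×6!×1! = 172800
prefactor² = (2J+1)×Δ×N² = 6400/7
  k=0: +1/(0!×1!×1!×2!×4!×0!) = 1/48
  k=1: −1/(1!×0!×0!×1!×5!×1!) = -1/120
Σ = 1/80  ⇒  CG² = 6400/7×1/80² = 1/7
CG = +√(1/7) = +0.377964

+0.377964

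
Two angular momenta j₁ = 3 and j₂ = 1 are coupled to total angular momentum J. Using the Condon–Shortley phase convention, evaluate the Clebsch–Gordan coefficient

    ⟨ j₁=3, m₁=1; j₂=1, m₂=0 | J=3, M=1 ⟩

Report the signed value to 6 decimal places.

j₁+j₂−J=1  J+j₁−j₂=5  J−j₁+j₂=1  j₁+j₂+J+1=8
(j₁±m₁, j₂±m₂, J±M) = (4,2,1,1,4,2)
P² = 48
sum k=0..1:
  [0] +1/12 = 1/12
  [1] −1/24 = -1/24
S = 1/24
C² = P²·S² = 1/12 ; C = +0.288675

+√(1/12) = +0.288675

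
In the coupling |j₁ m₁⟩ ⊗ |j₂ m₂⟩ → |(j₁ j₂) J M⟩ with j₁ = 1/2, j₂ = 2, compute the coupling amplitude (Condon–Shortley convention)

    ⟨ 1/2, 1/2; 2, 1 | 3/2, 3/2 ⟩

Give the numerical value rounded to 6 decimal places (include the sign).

+0.447214  (= +√(1/5))

triangle: 1!·0!·3!/5! = 6/120
(j±m)!: 1!·0!·3!·1!·3!·0! = 36
prefactor² = (2J+1)·Δ·N² = 36/5
  k=0: +1/(0!·1!·0!·3!·0!·0!) = 1/6
Σ = 1/6  ⇒  CG² = 36/5·1/6² = 1/5
CG = +√(1/5) = +0.447214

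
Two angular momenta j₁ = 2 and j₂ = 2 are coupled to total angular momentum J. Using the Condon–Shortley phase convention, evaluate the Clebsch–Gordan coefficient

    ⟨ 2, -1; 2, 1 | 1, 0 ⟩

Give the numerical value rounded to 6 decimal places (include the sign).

+√(1/10) ≈ +0.316228

triangle: 3!·1!·1!/6! = 6/720
(j±m)!: 1!·3!·3!·1!·1!·1! = 36
prefactor² = (2J+1)·Δ·N² = 9/10
  k=2: +1/(2!·1!·1!·1!·0!·0!) = 1/2
  k=3: −1/(3!·0!·0!·0!·1!·1!) = -1/6
Σ = 1/3  ⇒  CG² = 9/10·1/3² = 1/10
CG = +√(1/10) = +0.316228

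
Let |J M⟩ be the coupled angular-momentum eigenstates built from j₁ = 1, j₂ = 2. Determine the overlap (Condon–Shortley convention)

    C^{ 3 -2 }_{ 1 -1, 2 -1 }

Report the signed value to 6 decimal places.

+0.816497  (= +√(2/3))

triangle: 0!·2!·4!/7! = 48/5040
(j±m)!: 0!·2!·1!·3!·1!·5! = 1440
prefactor² = (2J+1)·Δ·N² = 96
  k=0: +1/(0!·0!·2!·1!·0!·3!) = 1/12
Σ = 1/12  ⇒  CG² = 96·1/12² = 2/3
CG = +√(2/3) = +0.816497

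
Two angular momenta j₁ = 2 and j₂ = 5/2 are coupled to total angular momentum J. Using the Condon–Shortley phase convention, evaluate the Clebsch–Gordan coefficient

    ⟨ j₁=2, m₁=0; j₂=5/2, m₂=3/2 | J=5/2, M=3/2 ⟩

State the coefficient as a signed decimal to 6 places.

√[6·2!2!3!/8! · 2!2!4!1!4!1!] = √(288/35)
  +(−1)^1/∏(1,1,1,3,1,0)! = -1/6  (running -1/6)
  +(−1)^2/∏(2,0,0,2,2,1)! = 1/8  (running -1/24)
⟨..|..⟩ = √(288/35)·(-1/24) = -0.119523

-0.119523  (= −√(1/70))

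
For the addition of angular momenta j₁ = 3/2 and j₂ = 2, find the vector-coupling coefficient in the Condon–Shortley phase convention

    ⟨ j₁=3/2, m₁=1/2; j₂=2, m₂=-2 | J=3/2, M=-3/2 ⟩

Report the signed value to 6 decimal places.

triangle: 2!×1!×2!/6! = 4/720
(j±m)!: 2!×1!×0!×4!×0!×3! = 288
prefactor² = (2J+1)×Δ×N² = 32/5
  k=0: +1/(0!×2!×1!×0!×0!×2!) = 1/4
Σ = 1/4  ⇒  CG² = 32/5×1/4² = 2/5
CG = +√(2/5) = +0.632456

+0.632456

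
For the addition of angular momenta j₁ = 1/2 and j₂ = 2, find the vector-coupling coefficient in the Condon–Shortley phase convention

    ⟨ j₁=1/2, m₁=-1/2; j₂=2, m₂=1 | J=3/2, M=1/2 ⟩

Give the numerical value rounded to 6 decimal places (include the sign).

j₁+j₂−J=1  J+j₁−j₂=0  J−j₁+j₂=3  j₁+j₂+J+1=5
(j₁±m₁, j₂±m₂, J±M) = (0,1,3,1,2,1)
P² = 12/5
sum k=1..1:
  [1] −1/2 = -1/2
S = -1/2
C² = P²·S² = 3/5 ; C = -0.774597

−√(3/5) ≈ -0.774597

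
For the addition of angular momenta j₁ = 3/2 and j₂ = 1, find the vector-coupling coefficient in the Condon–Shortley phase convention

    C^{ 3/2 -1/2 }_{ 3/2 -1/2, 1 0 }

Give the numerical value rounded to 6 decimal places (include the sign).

j₁+j₂−J=1  J+j₁−j₂=2  J−j₁+j₂=1  j₁+j₂+J+1=5
(j₁±m₁, j₂±m₂, J±M) = (1,2,1,1,1,2)
P² = 4/15
sum k=0..1:
  [0] +1/2 = 1/2
  [1] −1/1 = -1
S = -1/2
C² = P²·S² = 1/15 ; C = -0.258199

−√(1/15) = -0.258199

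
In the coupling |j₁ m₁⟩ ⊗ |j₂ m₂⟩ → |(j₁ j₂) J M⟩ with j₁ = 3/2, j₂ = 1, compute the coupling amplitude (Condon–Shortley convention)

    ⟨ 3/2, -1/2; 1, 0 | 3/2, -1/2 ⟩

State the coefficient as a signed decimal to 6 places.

triangle: 1!*2!*1!/5! = 2/120
(j±m)!: 1!*2!*1!*1!*1!*2! = 4
prefactor² = (2J+1)*Δ*N² = 4/15
  k=0: +1/(0!*1!*2!*1!*0!*0!) = 1/2
  k=1: −1/(1!*0!*1!*0!*1!*1!) = -1
Σ = -1/2  ⇒  CG² = 4/15*(-1/2)² = 1/15
CG = −√(1/15) = -0.258199

-0.258199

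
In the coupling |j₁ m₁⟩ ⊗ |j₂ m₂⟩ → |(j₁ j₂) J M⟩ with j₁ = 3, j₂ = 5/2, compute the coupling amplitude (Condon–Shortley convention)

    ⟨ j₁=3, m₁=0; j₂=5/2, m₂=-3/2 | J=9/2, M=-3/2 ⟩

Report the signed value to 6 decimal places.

+0.540562

j₁+j₂−J=1  J+j₁−j₂=5  J−j₁+j₂=4  j₁+j₂+J+1=11
(j₁±m₁, j₂±m₂, J±M) = (3,3,1,4,3,6)
P² = 207360/77
sum k=0..1:
  [0] +1/72 = 1/72
  [1] −1/288 = -1/288
S = 1/96
C² = P²·S² = 45/154 ; C = +0.540562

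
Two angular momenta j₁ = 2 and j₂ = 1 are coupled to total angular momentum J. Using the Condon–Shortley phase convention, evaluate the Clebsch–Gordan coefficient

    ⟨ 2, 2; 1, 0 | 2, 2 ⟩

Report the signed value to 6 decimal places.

+0.816497  (= +√(2/3))

triangle: 1!*3!*1!/6! = 6/720
(j±m)!: 4!*0!*1!*1!*4!*0! = 576
prefactor² = (2J+1)*Δ*N² = 24
  k=0: +1/(0!*1!*0!*1!*3!*0!) = 1/6
Σ = 1/6  ⇒  CG² = 24*1/6² = 2/3
CG = +√(2/3) = +0.816497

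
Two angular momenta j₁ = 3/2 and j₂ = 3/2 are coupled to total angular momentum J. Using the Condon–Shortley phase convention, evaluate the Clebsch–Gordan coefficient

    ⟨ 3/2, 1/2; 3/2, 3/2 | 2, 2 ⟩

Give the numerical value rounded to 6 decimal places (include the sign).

j₁+j₂−J=1  J+j₁−j₂=2  J−j₁+j₂=2  j₁+j₂+J+1=6
(j₁±m₁, j₂±m₂, J±M) = (2,1,3,0,4,0)
P² = 8
sum k=1..1:
  [1] −1/4 = -1/4
S = -1/4
C² = P²·S² = 1/2 ; C = -0.707107

-0.707107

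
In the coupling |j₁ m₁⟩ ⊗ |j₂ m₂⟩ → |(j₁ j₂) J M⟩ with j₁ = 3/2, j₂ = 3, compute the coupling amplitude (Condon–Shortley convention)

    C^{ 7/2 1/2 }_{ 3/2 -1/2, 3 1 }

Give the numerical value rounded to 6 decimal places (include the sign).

triangle: 1!·2!·5!/9! = 240/362880
(j±m)!: 1!·2!·4!·2!·4!·3! = 13824
prefactor² = (2J+1)·Δ·N² = 512/7
  k=0: +1/(0!·1!·2!·4!·0!·1!) = 1/48
  k=1: −1/(1!·0!·1!·3!·1!·2!) = -1/12
Σ = -1/16  ⇒  CG² = 512/7·(-1/16)² = 2/7
CG = −√(2/7) = -0.534522

-0.534522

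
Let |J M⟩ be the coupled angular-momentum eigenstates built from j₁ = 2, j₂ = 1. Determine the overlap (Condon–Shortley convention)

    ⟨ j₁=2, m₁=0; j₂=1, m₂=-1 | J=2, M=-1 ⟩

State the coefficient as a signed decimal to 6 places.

triangle: 1!·3!·1!/6! = 6/720
(j±m)!: 2!·2!·0!·2!·1!·3! = 48
prefactor² = (2J+1)·Δ·N² = 2
  k=0: +1/(0!·1!·2!·0!·1!·1!) = 1/2
Σ = 1/2  ⇒  CG² = 2·1/2² = 1/2
CG = +√(1/2) = +0.707107

+√(1/2) = +0.707107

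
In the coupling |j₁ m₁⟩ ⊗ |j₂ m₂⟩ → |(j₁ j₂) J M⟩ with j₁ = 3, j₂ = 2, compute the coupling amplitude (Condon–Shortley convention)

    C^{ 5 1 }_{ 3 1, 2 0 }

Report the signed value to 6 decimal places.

j₁+j₂−J=0  J+j₁−j₂=6  J−j₁+j₂=4  j₁+j₂+J+1=11
(j₁±m₁, j₂±m₂, J±M) = (4,2,2,2,6,4)
P² = 110592/7
sum k=0..0:
  [0] +1/192 = 1/192
S = 1/192
C² = P²·S² = 3/7 ; C = +0.654654

+0.654654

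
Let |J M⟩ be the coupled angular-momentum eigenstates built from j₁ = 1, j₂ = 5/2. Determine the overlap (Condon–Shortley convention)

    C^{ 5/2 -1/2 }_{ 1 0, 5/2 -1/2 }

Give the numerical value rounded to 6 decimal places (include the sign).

+√(1/35) = +0.169031

√[6·1!1!4!/7! · 1!1!2!3!2!3!] = √(144/35)
  +(−1)^0/∏(0,1,1,2,0,2)! = 1/4  (running 1/4)
  +(−1)^1/∏(1,0,0,1,1,3)! = -1/6  (running 1/12)
⟨..|..⟩ = √(144/35)·(1/12) = +0.169031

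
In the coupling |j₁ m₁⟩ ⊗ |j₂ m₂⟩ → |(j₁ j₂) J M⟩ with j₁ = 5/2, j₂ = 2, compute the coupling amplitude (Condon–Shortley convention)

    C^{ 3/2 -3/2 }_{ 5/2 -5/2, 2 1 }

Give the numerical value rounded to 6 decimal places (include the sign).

triangle: 3!·2!·1!/7! = 12/5040
(j±m)!: 0!·5!·3!·1!·0!·3! = 4320
prefactor² = (2J+1)·Δ·N² = 288/7
  k=3: −1/(3!·0!·2!·0!·0!·1!) = -1/12
Σ = -1/12  ⇒  CG² = 288/7·(-1/12)² = 2/7
CG = −√(2/7) = -0.534522

-0.534522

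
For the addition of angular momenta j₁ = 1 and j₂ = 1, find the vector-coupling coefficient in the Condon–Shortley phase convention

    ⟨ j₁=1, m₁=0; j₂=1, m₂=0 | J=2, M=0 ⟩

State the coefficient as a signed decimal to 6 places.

+0.816497  (= +√(2/3))

triangle: 0!·2!·2!/5! = 4/120
(j±m)!: 1!·1!·1!·1!·2!·2! = 4
prefactor² = (2J+1)·Δ·N² = 2/3
  k=0: +1/(0!·0!·1!·1!·1!·1!) = 1
Σ = 1  ⇒  CG² = 2/3·1² = 2/3
CG = +√(2/3) = +0.816497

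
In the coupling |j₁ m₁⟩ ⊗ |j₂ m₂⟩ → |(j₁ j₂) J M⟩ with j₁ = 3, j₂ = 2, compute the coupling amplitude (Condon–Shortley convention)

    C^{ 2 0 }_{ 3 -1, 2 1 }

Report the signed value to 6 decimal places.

+√(1/7) ≈ +0.377964

triangle: 3!×3!×1!/8! = 36/40320
(j±m)!: 2!×4!×3!×1!×2!×2! = 1152
prefactor² = (2J+1)×Δ×N² = 36/7
  k=2: +1/(2!×1!×2!×1!×1!×0!) = 1/4
  k=3: −1/(3!×0!×1!×0!×2!×1!) = -1/12
Σ = 1/6  ⇒  CG² = 36/7×1/6² = 1/7
CG = +√(1/7) = +0.377964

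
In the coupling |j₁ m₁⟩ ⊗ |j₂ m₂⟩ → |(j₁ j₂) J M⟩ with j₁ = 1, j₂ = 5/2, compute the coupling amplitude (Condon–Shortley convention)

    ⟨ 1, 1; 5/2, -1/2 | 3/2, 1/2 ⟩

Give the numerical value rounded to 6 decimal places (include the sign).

triangle: 2!*0!*3!/6! = 12/720
(j±m)!: 2!*0!*2!*3!*2!*1! = 48
prefactor² = (2J+1)*Δ*N² = 16/5
  k=0: +1/(0!*2!*0!*2!*0!*1!) = 1/4
Σ = 1/4  ⇒  CG² = 16/5*1/4² = 1/5
CG = +√(1/5) = +0.447214

+√(1/5) ≈ +0.447214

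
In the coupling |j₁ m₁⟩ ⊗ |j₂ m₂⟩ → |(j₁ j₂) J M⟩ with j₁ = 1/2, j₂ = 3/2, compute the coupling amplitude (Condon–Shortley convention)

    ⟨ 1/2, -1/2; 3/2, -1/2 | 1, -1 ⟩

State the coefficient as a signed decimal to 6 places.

j₁+j₂−J=1  J+j₁−j₂=0  J−j₁+j₂=2  j₁+j₂+J+1=4
(j₁±m₁, j₂±m₂, J±M) = (0,1,1,2,0,2)
P² = 1
sum k=1..1:
  [1] −1/2 = -1/2
S = -1/2
C² = P²·S² = 1/4 ; C = -0.500000

-0.500000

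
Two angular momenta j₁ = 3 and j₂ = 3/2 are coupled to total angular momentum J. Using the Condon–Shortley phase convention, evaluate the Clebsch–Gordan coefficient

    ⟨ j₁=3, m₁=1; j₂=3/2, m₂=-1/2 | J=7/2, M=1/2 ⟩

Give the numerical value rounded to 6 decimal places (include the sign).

+√(2/7) ≈ +0.534522

j₁+j₂−J=1  J+j₁−j₂=5  J−j₁+j₂=2  j₁+j₂+J+1=9
(j₁±m₁, j₂±m₂, J±M) = (4,2,1,2,4,3)
P² = 512/7
sum k=0..1:
  [0] +1/12 = 1/12
  [1] −1/48 = -1/48
S = 1/16
C² = P²·S² = 2/7 ; C = +0.534522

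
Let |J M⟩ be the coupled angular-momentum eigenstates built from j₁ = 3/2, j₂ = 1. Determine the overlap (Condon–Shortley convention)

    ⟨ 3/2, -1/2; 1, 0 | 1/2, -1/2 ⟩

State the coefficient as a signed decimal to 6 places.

√[2·2!1!0!/4! · 1!2!1!1!0!1!] = √(1/3)
  +(−1)^1/∏(1,1,1,0,0,0)! = -1  (running -1)
⟨..|..⟩ = √(1/3)·(-1) = -0.577350

-0.577350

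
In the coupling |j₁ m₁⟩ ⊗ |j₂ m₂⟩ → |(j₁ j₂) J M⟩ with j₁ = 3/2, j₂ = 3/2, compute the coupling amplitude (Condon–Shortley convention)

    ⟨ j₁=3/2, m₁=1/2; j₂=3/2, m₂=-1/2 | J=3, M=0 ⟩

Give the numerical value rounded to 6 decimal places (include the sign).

√[7·0!3!3!/7! · 2!1!1!2!3!3!] = √(36/5)
  +(−1)^0/∏(0,0,1,1,2,2)! = 1/4  (running 1/4)
⟨..|..⟩ = √(36/5)·(1/4) = +0.670820

+√(9/20) = +0.670820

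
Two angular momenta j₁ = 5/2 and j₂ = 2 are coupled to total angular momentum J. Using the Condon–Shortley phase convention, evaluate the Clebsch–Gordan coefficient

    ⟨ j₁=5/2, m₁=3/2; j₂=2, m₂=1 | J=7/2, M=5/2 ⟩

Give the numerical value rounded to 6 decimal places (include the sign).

j₁+j₂−J=1  J+j₁−j₂=4  J−j₁+j₂=3  j₁+j₂+J+1=9
(j₁±m₁, j₂±m₂, J±M) = (4,1,3,1,6,1)
P² = 2304/7
sum k=0..1:
  [0] +1/36 = 1/36
  [1] −1/48 = -1/48
S = 1/144
C² = P²·S² = 1/63 ; C = +0.125988

+√(1/63) ≈ +0.125988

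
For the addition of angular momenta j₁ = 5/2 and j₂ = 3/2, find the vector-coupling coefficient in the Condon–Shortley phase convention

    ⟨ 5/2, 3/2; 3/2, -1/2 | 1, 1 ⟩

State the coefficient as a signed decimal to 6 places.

−√(3/10) ≈ -0.547723

triangle: 3!·2!·0!/6! = 12/720
(j±m)!: 4!·1!·1!·2!·2!·0! = 96
prefactor² = (2J+1)·Δ·N² = 24/5
  k=1: −1/(1!·2!·0!·0!·2!·0!) = -1/4
Σ = -1/4  ⇒  CG² = 24/5·(-1/4)² = 3/10
CG = −√(3/10) = -0.547723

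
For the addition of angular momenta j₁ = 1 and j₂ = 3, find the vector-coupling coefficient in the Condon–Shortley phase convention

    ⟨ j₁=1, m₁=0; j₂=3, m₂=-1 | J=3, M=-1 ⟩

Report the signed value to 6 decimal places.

+0.288675  (= +√(1/12))

triangle: 1!×1!×5!/8! = 120/40320
(j±m)!: 1!×1!×2!×4!×2!×4! = 2304
prefactor² = (2J+1)×Δ×N² = 48
  k=0: +1/(0!×1!×1!×2!×0!×3!) = 1/12
  k=1: −1/(1!×0!×0!×1!×1!×4!) = -1/24
Σ = 1/24  ⇒  CG² = 48×1/24² = 1/12
CG = +√(1/12) = +0.288675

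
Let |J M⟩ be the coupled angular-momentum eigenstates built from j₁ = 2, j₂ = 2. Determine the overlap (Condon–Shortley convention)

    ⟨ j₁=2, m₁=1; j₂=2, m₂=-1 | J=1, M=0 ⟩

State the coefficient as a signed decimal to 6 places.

triangle: 3!*1!*1!/6! = 6/720
(j±m)!: 3!*1!*1!*3!*1!*1! = 36
prefactor² = (2J+1)*Δ*N² = 9/10
  k=0: +1/(0!*3!*1!*1!*0!*0!) = 1/6
  k=1: −1/(1!*2!*0!*0!*1!*1!) = -1/2
Σ = -1/3  ⇒  CG² = 9/10*(-1/3)² = 1/10
CG = −√(1/10) = -0.316228

-0.316228  (= −√(1/10))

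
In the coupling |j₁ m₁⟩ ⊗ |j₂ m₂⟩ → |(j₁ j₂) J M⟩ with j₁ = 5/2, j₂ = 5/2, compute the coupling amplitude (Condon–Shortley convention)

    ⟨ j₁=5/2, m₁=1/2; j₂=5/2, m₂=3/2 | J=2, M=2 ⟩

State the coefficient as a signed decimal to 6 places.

+√(9/28) = +0.566947

j₁+j₂−J=3  J+j₁−j₂=2  J−j₁+j₂=2  j₁+j₂+J+1=8
(j₁±m₁, j₂±m₂, J±M) = (3,2,4,1,4,0)
P² = 144/7
sum k=2..2:
  [2] +1/8 = 1/8
S = 1/8
C² = P²·S² = 9/28 ; C = +0.566947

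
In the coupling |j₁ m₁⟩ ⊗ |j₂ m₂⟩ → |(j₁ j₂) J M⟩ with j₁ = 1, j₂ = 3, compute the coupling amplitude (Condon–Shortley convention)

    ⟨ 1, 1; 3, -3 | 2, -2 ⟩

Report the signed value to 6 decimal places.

√[5·2!0!4!/7! · 2!0!0!6!0!4!] = √(11520/7)
  +(−1)^0/∏(0,2,0,0,0,4)! = 1/48  (running 1/48)
⟨..|..⟩ = √(11520/7)·(1/48) = +0.845154

+0.845154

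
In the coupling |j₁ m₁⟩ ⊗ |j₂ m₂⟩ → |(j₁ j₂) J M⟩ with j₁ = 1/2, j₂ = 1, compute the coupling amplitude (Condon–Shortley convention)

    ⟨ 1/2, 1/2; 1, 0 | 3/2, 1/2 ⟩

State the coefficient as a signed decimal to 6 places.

+0.816497  (= +√(2/3))

triangle: 0!·1!·2!/4! = 2/24
(j±m)!: 1!·0!·1!·1!·2!·1! = 2
prefactor² = (2J+1)·Δ·N² = 2/3
  k=0: +1/(0!·0!·0!·1!·1!·1!) = 1
Σ = 1  ⇒  CG² = 2/3·1² = 2/3
CG = +√(2/3) = +0.816497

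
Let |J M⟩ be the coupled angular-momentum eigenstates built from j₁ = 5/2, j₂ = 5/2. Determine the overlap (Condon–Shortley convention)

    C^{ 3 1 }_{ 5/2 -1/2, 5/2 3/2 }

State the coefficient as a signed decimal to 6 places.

triangle: 2!*3!*3!/9! = 72/362880
(j±m)!: 2!*3!*4!*1!*4!*2! = 13824
prefactor² = (2J+1)*Δ*N² = 96/5
  k=1: −1/(1!*1!*2!*3!*1!*0!) = -1/12
  k=2: +1/(2!*0!*1!*2!*2!*1!) = 1/8
Σ = 1/24  ⇒  CG² = 96/5*1/24² = 1/30
CG = +√(1/30) = +0.182574

+0.182574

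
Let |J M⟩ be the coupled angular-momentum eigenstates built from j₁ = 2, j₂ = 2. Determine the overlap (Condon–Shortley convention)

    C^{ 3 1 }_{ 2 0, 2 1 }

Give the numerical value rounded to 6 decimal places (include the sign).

√[7·1!3!3!/8! · 2!2!3!1!4!2!] = √(36/5)
  +(−1)^0/∏(0,1,2,3,1,0)! = 1/12  (running 1/12)
  +(−1)^1/∏(1,0,1,2,2,1)! = -1/4  (running -1/6)
⟨..|..⟩ = √(36/5)·(-1/6) = -0.447214

−√(1/5) = -0.447214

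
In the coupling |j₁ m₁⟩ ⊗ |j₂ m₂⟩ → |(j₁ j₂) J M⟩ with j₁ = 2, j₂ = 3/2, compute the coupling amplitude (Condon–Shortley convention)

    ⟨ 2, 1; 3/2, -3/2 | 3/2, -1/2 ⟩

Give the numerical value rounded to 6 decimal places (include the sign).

+√(2/5) = +0.632456

j₁+j₂−J=2  J+j₁−j₂=2  J−j₁+j₂=1  j₁+j₂+J+1=6
(j₁±m₁, j₂±m₂, J±M) = (3,1,0,3,1,2)
P² = 8/5
sum k=0..0:
  [0] +1/2 = 1/2
S = 1/2
C² = P²·S² = 2/5 ; C = +0.632456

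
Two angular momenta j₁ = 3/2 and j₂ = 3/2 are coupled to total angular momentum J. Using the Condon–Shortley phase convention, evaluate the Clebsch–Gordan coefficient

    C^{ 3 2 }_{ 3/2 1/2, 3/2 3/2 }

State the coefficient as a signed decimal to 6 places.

√[7·0!3!3!/7! · 2!1!3!0!5!1!] = √(72)
  +(−1)^0/∏(0,0,1,3,2,0)! = 1/12  (running 1/12)
⟨..|..⟩ = √(72)·(1/12) = +0.707107

+0.707107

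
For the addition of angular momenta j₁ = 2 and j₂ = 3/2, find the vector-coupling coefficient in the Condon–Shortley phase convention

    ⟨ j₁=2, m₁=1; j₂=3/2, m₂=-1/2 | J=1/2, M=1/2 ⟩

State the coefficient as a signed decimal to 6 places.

-0.547723  (= −√(3/10))

j₁+j₂−J=3  J+j₁−j₂=1  J−j₁+j₂=0  j₁+j₂+J+1=5
(j₁±m₁, j₂±m₂, J±M) = (3,1,1,2,1,0)
P² = 6/5
sum k=1..1:
  [1] −1/2 = -1/2
S = -1/2
C² = P²·S² = 3/10 ; C = -0.547723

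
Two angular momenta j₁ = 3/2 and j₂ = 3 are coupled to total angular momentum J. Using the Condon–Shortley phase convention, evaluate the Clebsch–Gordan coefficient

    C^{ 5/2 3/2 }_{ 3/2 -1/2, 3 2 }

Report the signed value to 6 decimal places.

+√(1/14) = +0.267261

triangle: 2!*1!*4!/8! = 48/40320
(j±m)!: 1!*2!*5!*1!*4!*1! = 5760
prefactor² = (2J+1)*Δ*N² = 288/7
  k=1: −1/(1!*1!*1!*4!*0!*0!) = -1/24
  k=2: +1/(2!*0!*0!*3!*1!*1!) = 1/12
Σ = 1/24  ⇒  CG² = 288/7*1/24² = 1/14
CG = +√(1/14) = +0.267261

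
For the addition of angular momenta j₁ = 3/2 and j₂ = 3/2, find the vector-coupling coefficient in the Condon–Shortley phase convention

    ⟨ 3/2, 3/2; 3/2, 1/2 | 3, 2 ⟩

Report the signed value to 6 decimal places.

j₁+j₂−J=0  J+j₁−j₂=3  J−j₁+j₂=3  j₁+j₂+J+1=7
(j₁±m₁, j₂±m₂, J±M) = (3,0,2,1,5,1)
P² = 72
sum k=0..0:
  [0] +1/12 = 1/12
S = 1/12
C² = P²·S² = 1/2 ; C = +0.707107

+0.707107  (= +√(1/2))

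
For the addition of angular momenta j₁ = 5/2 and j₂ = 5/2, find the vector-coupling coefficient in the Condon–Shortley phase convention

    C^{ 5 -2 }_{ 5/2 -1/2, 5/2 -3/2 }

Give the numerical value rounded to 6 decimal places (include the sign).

j₁+j₂−J=0  J+j₁−j₂=5  J−j₁+j₂=5  j₁+j₂+J+1=11
(j₁±m₁, j₂±m₂, J±M) = (2,3,1,4,3,7)
P² = 34560
sum k=0..0:
  [0] +1/288 = 1/288
S = 1/288
C² = P²·S² = 5/12 ; C = +0.645497

+√(5/12) ≈ +0.645497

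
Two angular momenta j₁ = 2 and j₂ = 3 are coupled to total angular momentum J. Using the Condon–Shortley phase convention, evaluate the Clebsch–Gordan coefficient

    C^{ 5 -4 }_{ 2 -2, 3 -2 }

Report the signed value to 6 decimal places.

+0.774597  (= +√(3/5))

triangle: 0!*4!*6!/11! = 17280/39916800
(j±m)!: 0!*4!*1!*5!*1!*9! = 1045094400
prefactor² = (2J+1)*Δ*N² = 4976640
  k=0: +1/(0!*0!*4!*1!*0!*5!) = 1/2880
Σ = 1/2880  ⇒  CG² = 4976640*1/2880² = 3/5
CG = +√(3/5) = +0.774597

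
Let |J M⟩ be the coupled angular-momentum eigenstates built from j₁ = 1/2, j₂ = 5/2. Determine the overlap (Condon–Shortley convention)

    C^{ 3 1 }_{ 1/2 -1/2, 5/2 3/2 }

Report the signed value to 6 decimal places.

+√(1/3) = +0.577350

√[7·0!1!5!/7! · 0!1!4!1!4!2!] = √(192)
  +(−1)^0/∏(0,0,1,4,0,1)! = 1/24  (running 1/24)
⟨..|..⟩ = √(192)·(1/24) = +0.577350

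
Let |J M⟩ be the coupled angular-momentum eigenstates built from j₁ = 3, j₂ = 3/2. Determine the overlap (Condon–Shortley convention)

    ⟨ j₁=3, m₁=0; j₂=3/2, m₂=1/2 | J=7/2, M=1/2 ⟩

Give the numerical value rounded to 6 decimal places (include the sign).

−√(2/21) = -0.308607

j₁+j₂−J=1  J+j₁−j₂=5  J−j₁+j₂=2  j₁+j₂+J+1=9
(j₁±m₁, j₂±m₂, J±M) = (3,3,2,1,4,3)
P² = 384/7
sum k=0..1:
  [0] +1/24 = 1/24
  [1] −1/12 = -1/12
S = -1/24
C² = P²·S² = 2/21 ; C = -0.308607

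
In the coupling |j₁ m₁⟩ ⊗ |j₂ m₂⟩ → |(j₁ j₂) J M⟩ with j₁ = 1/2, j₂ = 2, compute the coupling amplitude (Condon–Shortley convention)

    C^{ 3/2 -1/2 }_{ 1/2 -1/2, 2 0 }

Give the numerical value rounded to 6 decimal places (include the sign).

j₁+j₂−J=1  J+j₁−j₂=0  J−j₁+j₂=3  j₁+j₂+J+1=5
(j₁±m₁, j₂±m₂, J±M) = (0,1,2,2,1,2)
P² = 8/5
sum k=1..1:
  [1] −1/2 = -1/2
S = -1/2
C² = P²·S² = 2/5 ; C = -0.632456

-0.632456  (= −√(2/5))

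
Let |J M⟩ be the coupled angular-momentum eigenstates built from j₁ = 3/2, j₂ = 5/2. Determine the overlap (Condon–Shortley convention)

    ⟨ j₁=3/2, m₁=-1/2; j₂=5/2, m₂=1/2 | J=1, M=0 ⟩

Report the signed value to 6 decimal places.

+√(3/10) ≈ +0.547723

√[3·3!0!2!/6! · 1!2!3!2!1!1!] = √(6/5)
  +(−1)^2/∏(2,1,0,1,0,1)! = 1/2  (running 1/2)
⟨..|..⟩ = √(6/5)·(1/2) = +0.547723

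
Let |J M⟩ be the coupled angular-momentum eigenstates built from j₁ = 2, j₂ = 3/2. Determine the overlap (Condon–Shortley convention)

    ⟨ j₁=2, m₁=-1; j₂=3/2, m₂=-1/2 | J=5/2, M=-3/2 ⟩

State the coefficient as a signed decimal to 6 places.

j₁+j₂−J=1  J+j₁−j₂=3  J−j₁+j₂=2  j₁+j₂+J+1=7
(j₁±m₁, j₂±m₂, J±M) = (1,3,1,2,1,4)
P² = 144/35
sum k=0..1:
  [0] +1/6 = 1/6
  [1] −1/4 = -1/4
S = -1/12
C² = P²·S² = 1/35 ; C = -0.169031

−√(1/35) ≈ -0.169031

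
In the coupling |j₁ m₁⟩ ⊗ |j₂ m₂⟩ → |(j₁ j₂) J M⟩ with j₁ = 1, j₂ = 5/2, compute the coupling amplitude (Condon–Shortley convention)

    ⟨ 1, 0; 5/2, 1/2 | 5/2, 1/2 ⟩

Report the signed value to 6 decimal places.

-0.169031  (= −√(1/35))

j₁+j₂−J=1  J+j₁−j₂=1  J−j₁+j₂=4  j₁+j₂+J+1=7
(j₁±m₁, j₂±m₂, J±M) = (1,1,3,2,3,2)
P² = 144/35
sum k=0..1:
  [0] +1/6 = 1/6
  [1] −1/4 = -1/4
S = -1/12
C² = P²·S² = 1/35 ; C = -0.169031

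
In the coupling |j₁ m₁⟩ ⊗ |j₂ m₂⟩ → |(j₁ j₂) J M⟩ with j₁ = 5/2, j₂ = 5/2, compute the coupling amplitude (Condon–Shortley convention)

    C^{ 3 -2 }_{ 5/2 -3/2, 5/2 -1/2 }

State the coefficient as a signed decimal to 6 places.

√[7·2!3!3!/9! · 1!4!2!3!1!5!] = √(48)
  +(−1)^1/∏(1,1,3,1,0,2)! = -1/12  (running -1/12)
  +(−1)^2/∏(2,0,2,0,1,3)! = 1/24  (running -1/24)
⟨..|..⟩ = √(48)·(-1/24) = -0.288675

−√(1/12) ≈ -0.288675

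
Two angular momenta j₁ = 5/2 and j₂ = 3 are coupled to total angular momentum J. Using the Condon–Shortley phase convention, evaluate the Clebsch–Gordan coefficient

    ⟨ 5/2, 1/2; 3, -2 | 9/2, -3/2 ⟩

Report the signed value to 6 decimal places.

√[10·1!4!5!/11! · 3!2!1!5!3!6!] = √(345600/77)
  +(−1)^0/∏(0,1,2,1,2,4)! = 1/96  (running 1/96)
  +(−1)^1/∏(1,0,1,0,3,5)! = -1/720  (running 13/1440)
⟨..|..⟩ = √(345600/77)·(13/1440) = +0.604815

+0.604815  (= +√(169/462))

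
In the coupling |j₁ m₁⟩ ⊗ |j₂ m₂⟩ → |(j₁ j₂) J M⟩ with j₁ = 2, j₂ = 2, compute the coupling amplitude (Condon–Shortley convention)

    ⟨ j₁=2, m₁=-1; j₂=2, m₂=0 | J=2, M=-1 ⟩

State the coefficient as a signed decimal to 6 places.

-0.267261

triangle: 2!*2!*2!/7! = 8/5040
(j±m)!: 1!*3!*2!*2!*1!*3! = 144
prefactor² = (2J+1)*Δ*N² = 8/7
  k=1: −1/(1!*1!*2!*1!*0!*1!) = -1/2
  k=2: +1/(2!*0!*1!*0!*1!*2!) = 1/4
Σ = -1/4  ⇒  CG² = 8/7*(-1/4)² = 1/14
CG = −√(1/14) = -0.267261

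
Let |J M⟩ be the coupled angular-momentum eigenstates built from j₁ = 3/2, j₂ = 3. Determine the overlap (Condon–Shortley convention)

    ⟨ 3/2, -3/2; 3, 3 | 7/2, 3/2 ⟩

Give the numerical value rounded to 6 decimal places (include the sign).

−√(2/21) ≈ -0.308607

√[8·1!2!5!/9! · 0!3!6!0!5!2!] = √(38400/7)
  +(−1)^1/∏(1,0,2,5,0,0)! = -1/240  (running -1/240)
⟨..|..⟩ = √(38400/7)·(-1/240) = -0.308607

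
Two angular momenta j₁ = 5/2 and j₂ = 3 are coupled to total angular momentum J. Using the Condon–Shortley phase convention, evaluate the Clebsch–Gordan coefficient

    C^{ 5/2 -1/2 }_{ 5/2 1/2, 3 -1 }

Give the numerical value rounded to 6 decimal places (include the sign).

√[6·3!2!3!/9! · 3!2!2!4!2!3!] = √(288/35)
  +(−1)^0/∏(0,3,2,2,0,1)! = 1/24  (running 1/24)
  +(−1)^1/∏(1,2,1,1,1,2)! = -1/4  (running -5/24)
  +(−1)^2/∏(2,1,0,0,2,3)! = 1/24  (running -1/6)
⟨..|..⟩ = √(288/35)·(-1/6) = -0.478091

−√(8/35) ≈ -0.478091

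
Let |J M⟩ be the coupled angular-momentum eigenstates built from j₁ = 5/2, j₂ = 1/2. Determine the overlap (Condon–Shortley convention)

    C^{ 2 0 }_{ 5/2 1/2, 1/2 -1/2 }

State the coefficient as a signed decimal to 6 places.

+√(1/2) = +0.707107

j₁+j₂−J=1  J+j₁−j₂=4  J−j₁+j₂=0  j₁+j₂+J+1=6
(j₁±m₁, j₂±m₂, J±M) = (3,2,0,1,2,2)
P² = 8
sum k=0..0:
  [0] +1/4 = 1/4
S = 1/4
C² = P²·S² = 1/2 ; C = +0.707107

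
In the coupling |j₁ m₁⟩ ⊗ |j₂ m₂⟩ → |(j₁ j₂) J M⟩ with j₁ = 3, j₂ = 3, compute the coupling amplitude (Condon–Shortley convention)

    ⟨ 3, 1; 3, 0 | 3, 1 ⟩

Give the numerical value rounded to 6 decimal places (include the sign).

triangle: 3!×3!×3!/10! = 216/3628800
(j±m)!: 4!×2!×3!×3!×4!×2! = 82944
prefactor² = (2J+1)×Δ×N² = 864/25
  k=0: +1/(0!×3!×2!×3!×1!×0!) = 1/72
  k=1: −1/(1!×2!×1!×2!×2!×1!) = -1/8
  k=2: +1/(2!×1!×0!×1!×3!×2!) = 1/24
Σ = -5/72  ⇒  CG² = 864/25×(-5/72)² = 1/6
CG = −√(1/6) = -0.408248

-0.408248  (= −√(1/6))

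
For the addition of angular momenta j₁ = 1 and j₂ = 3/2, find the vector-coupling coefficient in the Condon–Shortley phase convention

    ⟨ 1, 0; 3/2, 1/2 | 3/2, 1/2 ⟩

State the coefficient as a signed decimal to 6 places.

-0.258199  (= −√(1/15))

j₁+j₂−J=1  J+j₁−j₂=1  J−j₁+j₂=2  j₁+j₂+J+1=5
(j₁±m₁, j₂±m₂, J±M) = (1,1,2,1,2,1)
P² = 4/15
sum k=0..1:
  [0] +1/2 = 1/2
  [1] −1/1 = -1
S = -1/2
C² = P²·S² = 1/15 ; C = -0.258199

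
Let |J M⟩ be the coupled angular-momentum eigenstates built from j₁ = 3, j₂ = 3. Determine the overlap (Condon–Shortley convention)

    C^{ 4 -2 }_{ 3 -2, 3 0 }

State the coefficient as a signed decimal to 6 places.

+√(3/154) = +0.139573

√[9·2!4!4!/11! · 1!5!3!3!2!6!] = √(124416/77)
  +(−1)^1/∏(1,1,4,2,0,2)! = -1/96  (running -1/96)
  +(−1)^2/∏(2,0,3,1,1,3)! = 1/72  (running 1/288)
⟨..|..⟩ = √(124416/77)·(1/288) = +0.139573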